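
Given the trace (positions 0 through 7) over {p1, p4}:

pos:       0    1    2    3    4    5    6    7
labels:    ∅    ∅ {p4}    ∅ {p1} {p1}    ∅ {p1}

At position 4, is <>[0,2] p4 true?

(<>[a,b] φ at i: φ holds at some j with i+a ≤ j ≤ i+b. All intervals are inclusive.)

Does not hold

Check p4 at each j in [4,6]:
  j=4: false
  j=5: false
  j=6: false
No position in the window satisfies it → formula fails.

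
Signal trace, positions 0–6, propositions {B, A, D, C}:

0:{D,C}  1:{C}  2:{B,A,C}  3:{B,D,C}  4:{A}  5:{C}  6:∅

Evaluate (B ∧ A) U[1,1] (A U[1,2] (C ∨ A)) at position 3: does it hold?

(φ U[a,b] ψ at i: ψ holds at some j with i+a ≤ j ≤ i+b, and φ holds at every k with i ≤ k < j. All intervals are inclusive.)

Need some j in [4,4] with (A U[1,2] (C ∨ A)), and (B ∧ A) at every k in [3,j-1].
  j=4: (A U[1,2] (C ∨ A)) holds, but (B ∧ A) fails at k=3 → not this j.
No j in the window works → until fails.

Does not hold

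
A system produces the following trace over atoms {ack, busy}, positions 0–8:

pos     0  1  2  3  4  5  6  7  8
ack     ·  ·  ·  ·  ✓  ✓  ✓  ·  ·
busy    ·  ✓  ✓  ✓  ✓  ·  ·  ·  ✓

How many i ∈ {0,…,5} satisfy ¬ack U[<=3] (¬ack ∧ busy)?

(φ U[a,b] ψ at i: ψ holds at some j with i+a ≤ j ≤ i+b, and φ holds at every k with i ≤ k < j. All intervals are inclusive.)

4

Evaluate at each i in [0,5]:
  i=0: ✓ (rhs at j=1; lhs holds on [0,0])
  i=1: ✓ (rhs at j=1)
  i=2: ✓ (rhs at j=2)
  i=3: ✓ (rhs at j=3)
  i=4: ✗ (no rhs in [4,7])
  i=5: ✗ (lhs fails at k=5 before rhs at j=8)
Positions where it holds: {0, 1, 2, 3} → 4.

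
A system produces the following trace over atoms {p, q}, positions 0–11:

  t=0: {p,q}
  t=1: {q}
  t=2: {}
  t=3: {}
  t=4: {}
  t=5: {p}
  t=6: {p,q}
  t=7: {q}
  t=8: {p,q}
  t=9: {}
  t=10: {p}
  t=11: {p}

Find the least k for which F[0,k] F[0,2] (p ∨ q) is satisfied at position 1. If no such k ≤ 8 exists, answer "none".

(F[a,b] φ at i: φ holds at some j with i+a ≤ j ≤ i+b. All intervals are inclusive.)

0

Scan j = 1,2,… for F[0,2] (p ∨ q):
  j=1: holds
First hit at j=1, so smallest k = 1-1 = 0.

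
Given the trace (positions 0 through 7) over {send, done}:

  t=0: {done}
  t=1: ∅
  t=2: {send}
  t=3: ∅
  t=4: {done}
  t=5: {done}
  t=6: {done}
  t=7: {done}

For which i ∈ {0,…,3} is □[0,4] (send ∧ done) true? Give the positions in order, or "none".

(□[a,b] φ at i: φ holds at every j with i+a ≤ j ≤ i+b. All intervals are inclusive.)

Evaluate at each i in [0,3]:
  i=0: ✗ (fails at j=0)
  i=1: ✗ (fails at j=1)
  i=2: ✗ (fails at j=2)
  i=3: ✗ (fails at j=3)

none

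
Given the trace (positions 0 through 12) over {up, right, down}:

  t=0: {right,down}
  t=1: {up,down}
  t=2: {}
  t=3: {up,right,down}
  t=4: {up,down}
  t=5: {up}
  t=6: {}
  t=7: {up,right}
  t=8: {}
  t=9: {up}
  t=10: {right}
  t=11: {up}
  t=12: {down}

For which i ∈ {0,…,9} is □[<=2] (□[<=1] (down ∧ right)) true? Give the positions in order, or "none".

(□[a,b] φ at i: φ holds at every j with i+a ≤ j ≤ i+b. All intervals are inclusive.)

none

Evaluate at each i in [0,9]:
  i=0: ✗ (fails at j=0)
  i=1: ✗ (fails at j=1)
  i=2: ✗ (fails at j=2)
  i=3: ✗ (fails at j=3)
  i=4: ✗ (fails at j=4)
  i=5: ✗ (fails at j=5)
  i=6: ✗ (fails at j=6)
  i=7: ✗ (fails at j=7)
  i=8: ✗ (fails at j=8)
  i=9: ✗ (fails at j=9)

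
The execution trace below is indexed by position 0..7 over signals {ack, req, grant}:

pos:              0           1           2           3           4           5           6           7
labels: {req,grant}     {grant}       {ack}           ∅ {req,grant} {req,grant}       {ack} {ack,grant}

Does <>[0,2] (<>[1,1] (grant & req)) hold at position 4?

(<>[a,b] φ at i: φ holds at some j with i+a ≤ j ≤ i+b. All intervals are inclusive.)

Check <>[1,1] (grant & req) at each j in [4,6]:
  j=4: holds (witness at 5)
  j=5: fails (none in [6,6])
  j=6: fails (none in [7,7])
Found at j=4 → formula holds.

Yes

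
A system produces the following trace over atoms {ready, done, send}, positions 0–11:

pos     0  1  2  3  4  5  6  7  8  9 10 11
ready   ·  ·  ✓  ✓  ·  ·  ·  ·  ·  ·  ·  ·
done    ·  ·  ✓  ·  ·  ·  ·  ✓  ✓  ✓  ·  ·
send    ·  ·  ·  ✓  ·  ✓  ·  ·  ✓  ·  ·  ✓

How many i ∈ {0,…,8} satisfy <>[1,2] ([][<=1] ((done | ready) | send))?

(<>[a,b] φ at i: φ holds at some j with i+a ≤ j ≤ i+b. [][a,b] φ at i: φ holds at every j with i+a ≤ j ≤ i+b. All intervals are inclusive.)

5

Evaluate at each i in [0,8]:
  i=0: ✓ (witness j=2)
  i=1: ✓ (witness j=2)
  i=2: ✗ (none in [3,4])
  i=3: ✗ (none in [4,5])
  i=4: ✗ (none in [5,6])
  i=5: ✓ (witness j=7)
  i=6: ✓ (witness j=7)
  i=7: ✓ (witness j=8)
  i=8: ✗ (none in [9,10])
Positions where it holds: {0, 1, 5, 6, 7} → 5.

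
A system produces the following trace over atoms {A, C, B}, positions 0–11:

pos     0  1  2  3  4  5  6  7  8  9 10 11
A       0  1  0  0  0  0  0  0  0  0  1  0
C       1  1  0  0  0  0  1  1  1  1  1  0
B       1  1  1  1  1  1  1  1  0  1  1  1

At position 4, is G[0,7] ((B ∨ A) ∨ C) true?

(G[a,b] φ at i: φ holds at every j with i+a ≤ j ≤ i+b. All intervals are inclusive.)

True

Check ((B ∨ A) ∨ C) at every j in [4,11]:
  j=4: true
  j=5: true
  j=6: true
  j=7: true
  j=8: true
  j=9: true
  j=10: true
  j=11: true
All positions satisfy it → formula holds.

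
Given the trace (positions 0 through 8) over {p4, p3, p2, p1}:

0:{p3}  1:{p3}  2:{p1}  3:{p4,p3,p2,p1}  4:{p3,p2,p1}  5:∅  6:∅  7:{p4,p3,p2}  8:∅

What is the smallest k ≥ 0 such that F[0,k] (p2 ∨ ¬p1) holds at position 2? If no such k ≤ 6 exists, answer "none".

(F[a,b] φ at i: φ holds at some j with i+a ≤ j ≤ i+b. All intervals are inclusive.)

1

Scan j = 2,3,… for (p2 ∨ ¬p1):
  j=2: fails
  j=3: holds
First hit at j=3, so smallest k = 3-2 = 1.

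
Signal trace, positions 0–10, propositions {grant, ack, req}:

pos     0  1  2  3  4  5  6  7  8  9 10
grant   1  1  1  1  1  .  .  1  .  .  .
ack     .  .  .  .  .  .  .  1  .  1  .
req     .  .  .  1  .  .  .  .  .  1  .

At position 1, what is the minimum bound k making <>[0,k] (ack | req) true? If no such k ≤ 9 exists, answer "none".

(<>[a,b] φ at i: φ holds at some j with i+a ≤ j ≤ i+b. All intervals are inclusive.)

Scan j = 1,2,… for (ack | req):
  j=1: fails
  j=2: fails
  j=3: holds
First hit at j=3, so smallest k = 3-1 = 2.

2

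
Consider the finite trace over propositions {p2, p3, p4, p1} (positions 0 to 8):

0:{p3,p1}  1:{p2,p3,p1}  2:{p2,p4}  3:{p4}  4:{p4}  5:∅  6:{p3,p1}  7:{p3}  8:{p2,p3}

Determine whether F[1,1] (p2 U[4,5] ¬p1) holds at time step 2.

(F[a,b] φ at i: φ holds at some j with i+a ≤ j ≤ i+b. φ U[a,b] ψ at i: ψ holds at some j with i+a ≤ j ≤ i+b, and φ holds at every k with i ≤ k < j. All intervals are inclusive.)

False

Check (p2 U[4,5] ¬p1) at each j in [3,3]:
  j=3: fails
No position in the window satisfies it → formula fails.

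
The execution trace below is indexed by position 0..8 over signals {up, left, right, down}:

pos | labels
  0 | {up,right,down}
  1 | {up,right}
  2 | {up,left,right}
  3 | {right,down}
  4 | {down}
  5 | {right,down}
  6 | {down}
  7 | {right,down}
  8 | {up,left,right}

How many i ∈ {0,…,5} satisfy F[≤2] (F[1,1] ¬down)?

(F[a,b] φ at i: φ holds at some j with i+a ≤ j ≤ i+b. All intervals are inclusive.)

3

Evaluate at each i in [0,5]:
  i=0: ✓ (witness j=0)
  i=1: ✓ (witness j=1)
  i=2: ✗ (none in [2,4])
  i=3: ✗ (none in [3,5])
  i=4: ✗ (none in [4,6])
  i=5: ✓ (witness j=7)
Positions where it holds: {0, 1, 5} → 3.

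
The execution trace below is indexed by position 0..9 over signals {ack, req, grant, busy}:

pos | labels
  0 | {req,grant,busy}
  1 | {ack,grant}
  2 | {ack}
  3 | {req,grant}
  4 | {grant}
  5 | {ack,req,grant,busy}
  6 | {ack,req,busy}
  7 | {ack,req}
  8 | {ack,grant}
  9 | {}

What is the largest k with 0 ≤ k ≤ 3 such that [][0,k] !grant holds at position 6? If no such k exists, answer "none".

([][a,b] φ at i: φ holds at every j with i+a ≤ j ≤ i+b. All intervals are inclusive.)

1

!grant must hold from j=6 onward; find where it first fails.
  j=6: holds
  j=7: holds
  j=8: fails
Holds on [6,7], so largest k = 1.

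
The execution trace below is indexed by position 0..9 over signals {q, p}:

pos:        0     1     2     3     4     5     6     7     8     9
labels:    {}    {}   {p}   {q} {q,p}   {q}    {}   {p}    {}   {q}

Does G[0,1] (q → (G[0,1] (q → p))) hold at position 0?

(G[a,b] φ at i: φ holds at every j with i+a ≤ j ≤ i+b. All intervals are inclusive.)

True

Check (q → (G[0,1] (q → p))) at every j in [0,1]:
  j=0: antecedent false → ✓
  j=1: antecedent false → ✓
All positions satisfy it → formula holds.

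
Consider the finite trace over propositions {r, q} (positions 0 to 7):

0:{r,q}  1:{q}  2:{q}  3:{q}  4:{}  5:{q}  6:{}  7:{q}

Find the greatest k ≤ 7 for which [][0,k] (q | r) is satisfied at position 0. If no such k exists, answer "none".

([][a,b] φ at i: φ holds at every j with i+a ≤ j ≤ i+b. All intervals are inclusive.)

3

(q | r) must hold from j=0 onward; find where it first fails.
  j=0: holds
  j=1: holds
  j=2: holds
  j=3: holds
  j=4: fails
Holds on [0,3], so largest k = 3.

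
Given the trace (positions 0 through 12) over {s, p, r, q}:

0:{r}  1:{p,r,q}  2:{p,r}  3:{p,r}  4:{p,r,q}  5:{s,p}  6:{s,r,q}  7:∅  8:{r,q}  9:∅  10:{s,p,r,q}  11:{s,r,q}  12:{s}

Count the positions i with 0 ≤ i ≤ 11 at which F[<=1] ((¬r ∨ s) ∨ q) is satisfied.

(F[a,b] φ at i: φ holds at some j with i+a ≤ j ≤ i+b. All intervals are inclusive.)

Evaluate at each i in [0,11]:
  i=0: ✓ (witness j=1)
  i=1: ✓ (witness j=1)
  i=2: ✗ (none in [2,3])
  i=3: ✓ (witness j=4)
  i=4: ✓ (witness j=4)
  i=5: ✓ (witness j=5)
  i=6: ✓ (witness j=6)
  i=7: ✓ (witness j=7)
  i=8: ✓ (witness j=8)
  i=9: ✓ (witness j=9)
  i=10: ✓ (witness j=10)
  i=11: ✓ (witness j=11)
Positions where it holds: {0, 1, 3, 4, 5, 6, 7, 8, 9, 10, 11} → 11.

11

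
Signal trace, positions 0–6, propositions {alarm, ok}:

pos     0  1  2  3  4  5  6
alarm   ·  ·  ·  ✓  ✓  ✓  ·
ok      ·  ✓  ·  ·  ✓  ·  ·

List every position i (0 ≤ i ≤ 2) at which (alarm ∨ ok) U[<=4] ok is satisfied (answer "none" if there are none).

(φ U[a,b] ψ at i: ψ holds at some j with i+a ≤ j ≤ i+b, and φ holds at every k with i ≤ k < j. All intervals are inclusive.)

Evaluate at each i in [0,2]:
  i=0: ✗ (lhs fails at k=0 before rhs at j=1)
  i=1: ✓ (rhs at j=1)
  i=2: ✗ (lhs fails at k=2 before rhs at j=4)

1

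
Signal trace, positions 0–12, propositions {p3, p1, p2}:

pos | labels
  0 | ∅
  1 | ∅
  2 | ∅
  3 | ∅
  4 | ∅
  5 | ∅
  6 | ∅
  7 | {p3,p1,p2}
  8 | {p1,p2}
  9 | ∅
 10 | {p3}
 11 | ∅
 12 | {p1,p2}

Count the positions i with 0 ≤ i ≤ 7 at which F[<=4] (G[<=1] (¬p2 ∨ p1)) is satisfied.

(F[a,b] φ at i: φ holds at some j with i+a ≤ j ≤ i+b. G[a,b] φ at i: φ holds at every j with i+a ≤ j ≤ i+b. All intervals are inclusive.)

8

Evaluate at each i in [0,7]:
  i=0: ✓ (witness j=0)
  i=1: ✓ (witness j=1)
  i=2: ✓ (witness j=2)
  i=3: ✓ (witness j=3)
  i=4: ✓ (witness j=4)
  i=5: ✓ (witness j=5)
  i=6: ✓ (witness j=6)
  i=7: ✓ (witness j=7)
Positions where it holds: {0, 1, 2, 3, 4, 5, 6, 7} → 8.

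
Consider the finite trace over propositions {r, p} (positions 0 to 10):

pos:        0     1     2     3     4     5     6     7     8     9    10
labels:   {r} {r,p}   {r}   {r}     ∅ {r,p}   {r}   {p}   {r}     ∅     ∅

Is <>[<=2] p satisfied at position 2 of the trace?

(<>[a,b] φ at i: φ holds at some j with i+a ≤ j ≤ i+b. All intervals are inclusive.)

Check p at each j in [2,4]:
  j=2: false
  j=3: false
  j=4: false
No position in the window satisfies it → formula fails.

False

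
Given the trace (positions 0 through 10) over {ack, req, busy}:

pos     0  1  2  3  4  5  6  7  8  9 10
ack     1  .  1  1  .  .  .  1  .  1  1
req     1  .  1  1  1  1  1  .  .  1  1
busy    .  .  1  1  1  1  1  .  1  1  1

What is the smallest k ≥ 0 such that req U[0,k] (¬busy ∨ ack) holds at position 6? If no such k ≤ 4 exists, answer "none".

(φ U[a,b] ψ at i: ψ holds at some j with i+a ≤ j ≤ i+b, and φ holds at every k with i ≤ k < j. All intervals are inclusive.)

1

Need earliest j ≥ 6 with (¬busy ∨ ack), and req at every k in [6,j-1].
  j=6: rhs fails.
  j=7: rhs holds; lhs holds on [6,6]. k = 1.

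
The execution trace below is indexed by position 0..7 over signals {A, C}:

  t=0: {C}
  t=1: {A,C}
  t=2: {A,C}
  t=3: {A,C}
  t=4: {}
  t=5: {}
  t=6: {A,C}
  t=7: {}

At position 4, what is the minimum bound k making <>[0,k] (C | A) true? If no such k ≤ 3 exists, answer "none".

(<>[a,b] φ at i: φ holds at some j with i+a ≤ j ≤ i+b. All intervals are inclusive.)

Scan j = 4,5,… for (C | A):
  j=4: fails
  j=5: fails
  j=6: holds
First hit at j=6, so smallest k = 6-4 = 2.

2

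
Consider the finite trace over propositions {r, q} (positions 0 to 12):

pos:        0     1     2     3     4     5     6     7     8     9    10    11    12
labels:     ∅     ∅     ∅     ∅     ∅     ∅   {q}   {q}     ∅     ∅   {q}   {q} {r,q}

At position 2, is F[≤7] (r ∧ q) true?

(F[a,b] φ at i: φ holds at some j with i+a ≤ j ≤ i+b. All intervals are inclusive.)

Check (r ∧ q) at each j in [2,9]:
  j=2: false
  j=3: false
  j=4: false
  j=5: false
  j=6: false
  j=7: false
  j=8: false
  j=9: false
No position in the window satisfies it → formula fails.

No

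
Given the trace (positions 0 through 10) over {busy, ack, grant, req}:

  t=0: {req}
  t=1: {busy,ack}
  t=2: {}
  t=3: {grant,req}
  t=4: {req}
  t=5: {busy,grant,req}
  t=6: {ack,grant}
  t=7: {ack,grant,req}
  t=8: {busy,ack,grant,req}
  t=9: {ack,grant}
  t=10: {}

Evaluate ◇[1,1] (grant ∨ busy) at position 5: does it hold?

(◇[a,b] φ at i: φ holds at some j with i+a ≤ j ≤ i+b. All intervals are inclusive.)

Check (grant ∨ busy) at each j in [6,6]:
  j=6: true
Found at j=6 → formula holds.

Yes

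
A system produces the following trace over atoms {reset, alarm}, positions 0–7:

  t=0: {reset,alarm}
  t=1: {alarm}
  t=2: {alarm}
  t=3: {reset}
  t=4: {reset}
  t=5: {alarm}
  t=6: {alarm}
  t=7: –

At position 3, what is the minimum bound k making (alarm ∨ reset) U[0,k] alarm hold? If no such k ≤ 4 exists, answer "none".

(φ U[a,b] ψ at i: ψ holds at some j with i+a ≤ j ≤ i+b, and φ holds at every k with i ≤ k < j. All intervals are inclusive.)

Need earliest j ≥ 3 with alarm, and (alarm ∨ reset) at every k in [3,j-1].
  j=3: rhs fails.
  j=4: rhs fails.
  j=5: rhs holds; lhs holds on [3,4]. k = 2.

2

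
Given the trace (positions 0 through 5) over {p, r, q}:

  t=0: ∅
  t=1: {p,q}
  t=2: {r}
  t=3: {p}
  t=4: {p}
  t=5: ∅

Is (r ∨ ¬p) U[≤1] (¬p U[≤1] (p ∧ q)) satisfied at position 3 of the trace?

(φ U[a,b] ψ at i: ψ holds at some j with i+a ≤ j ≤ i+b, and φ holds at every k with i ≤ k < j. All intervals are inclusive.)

Does not hold

Need some j in [3,4] with (¬p U[≤1] (p ∧ q)), and (r ∨ ¬p) at every k in [3,j-1].
  j=3: (¬p U[≤1] (p ∧ q)) — fails.
  j=4: (¬p U[≤1] (p ∧ q)) — fails.
No j in the window works → until fails.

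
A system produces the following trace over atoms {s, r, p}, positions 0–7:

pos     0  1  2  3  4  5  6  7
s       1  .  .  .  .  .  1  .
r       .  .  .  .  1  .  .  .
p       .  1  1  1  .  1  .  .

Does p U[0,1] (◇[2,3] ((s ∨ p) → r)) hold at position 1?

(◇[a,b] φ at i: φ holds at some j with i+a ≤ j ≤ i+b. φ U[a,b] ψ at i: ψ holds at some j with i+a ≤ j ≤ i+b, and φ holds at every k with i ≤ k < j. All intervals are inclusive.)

Need some j in [1,2] with ◇[2,3] ((s ∨ p) → r), and p at every k in [1,j-1].
  j=1: ◇[2,3] ((s ∨ p) → r) holds; no prefix to check → satisfied.

True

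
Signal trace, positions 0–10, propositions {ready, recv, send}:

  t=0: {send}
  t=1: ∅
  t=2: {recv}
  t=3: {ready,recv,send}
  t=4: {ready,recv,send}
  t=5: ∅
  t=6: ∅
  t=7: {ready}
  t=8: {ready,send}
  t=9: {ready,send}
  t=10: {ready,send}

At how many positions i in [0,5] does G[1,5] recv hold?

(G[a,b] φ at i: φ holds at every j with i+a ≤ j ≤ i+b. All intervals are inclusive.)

Evaluate at each i in [0,5]:
  i=0: ✗ (fails at j=1)
  i=1: ✗ (fails at j=5)
  i=2: ✗ (fails at j=5)
  i=3: ✗ (fails at j=5)
  i=4: ✗ (fails at j=5)
  i=5: ✗ (fails at j=6)
Positions where it holds: {} → 0.

0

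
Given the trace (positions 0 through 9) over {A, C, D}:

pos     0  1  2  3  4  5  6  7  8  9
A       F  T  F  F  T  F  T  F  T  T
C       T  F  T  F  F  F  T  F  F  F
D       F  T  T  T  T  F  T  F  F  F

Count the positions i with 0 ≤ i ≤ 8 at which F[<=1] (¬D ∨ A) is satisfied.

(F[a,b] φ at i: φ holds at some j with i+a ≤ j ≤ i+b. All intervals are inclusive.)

Evaluate at each i in [0,8]:
  i=0: ✓ (witness j=0)
  i=1: ✓ (witness j=1)
  i=2: ✗ (none in [2,3])
  i=3: ✓ (witness j=4)
  i=4: ✓ (witness j=4)
  i=5: ✓ (witness j=5)
  i=6: ✓ (witness j=6)
  i=7: ✓ (witness j=7)
  i=8: ✓ (witness j=8)
Positions where it holds: {0, 1, 3, 4, 5, 6, 7, 8} → 8.

8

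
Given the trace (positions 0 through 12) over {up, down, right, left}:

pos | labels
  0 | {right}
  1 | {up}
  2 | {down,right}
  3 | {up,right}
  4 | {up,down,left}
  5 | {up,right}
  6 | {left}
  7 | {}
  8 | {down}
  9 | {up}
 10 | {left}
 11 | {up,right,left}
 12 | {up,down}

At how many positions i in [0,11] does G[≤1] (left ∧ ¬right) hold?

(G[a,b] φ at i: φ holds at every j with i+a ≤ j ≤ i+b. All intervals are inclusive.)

Evaluate at each i in [0,11]:
  i=0: ✗ (fails at j=0)
  i=1: ✗ (fails at j=1)
  i=2: ✗ (fails at j=2)
  i=3: ✗ (fails at j=3)
  i=4: ✗ (fails at j=5)
  i=5: ✗ (fails at j=5)
  i=6: ✗ (fails at j=7)
  i=7: ✗ (fails at j=7)
  i=8: ✗ (fails at j=8)
  i=9: ✗ (fails at j=9)
  i=10: ✗ (fails at j=11)
  i=11: ✗ (fails at j=11)
Positions where it holds: {} → 0.

0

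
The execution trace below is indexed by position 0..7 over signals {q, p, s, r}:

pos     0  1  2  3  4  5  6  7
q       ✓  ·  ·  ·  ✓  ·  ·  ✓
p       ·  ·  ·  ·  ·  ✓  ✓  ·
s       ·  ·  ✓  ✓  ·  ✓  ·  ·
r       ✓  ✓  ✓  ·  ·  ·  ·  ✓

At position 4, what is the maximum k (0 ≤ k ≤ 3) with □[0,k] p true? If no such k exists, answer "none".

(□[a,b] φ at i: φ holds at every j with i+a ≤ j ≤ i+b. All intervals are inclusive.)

p must hold from j=4 onward; find where it first fails.
  j=4: fails → no k works.

none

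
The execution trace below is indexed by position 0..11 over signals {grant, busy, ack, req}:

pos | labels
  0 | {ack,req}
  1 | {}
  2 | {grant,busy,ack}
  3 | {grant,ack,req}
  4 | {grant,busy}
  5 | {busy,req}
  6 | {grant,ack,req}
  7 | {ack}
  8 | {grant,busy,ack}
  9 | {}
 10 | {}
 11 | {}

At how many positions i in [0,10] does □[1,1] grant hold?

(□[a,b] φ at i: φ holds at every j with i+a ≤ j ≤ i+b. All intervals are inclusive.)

5

Evaluate at each i in [0,10]:
  i=0: ✗ (fails at j=1)
  i=1: ✓ (all of [2,2])
  i=2: ✓ (all of [3,3])
  i=3: ✓ (all of [4,4])
  i=4: ✗ (fails at j=5)
  i=5: ✓ (all of [6,6])
  i=6: ✗ (fails at j=7)
  i=7: ✓ (all of [8,8])
  i=8: ✗ (fails at j=9)
  i=9: ✗ (fails at j=10)
  i=10: ✗ (fails at j=11)
Positions where it holds: {1, 2, 3, 5, 7} → 5.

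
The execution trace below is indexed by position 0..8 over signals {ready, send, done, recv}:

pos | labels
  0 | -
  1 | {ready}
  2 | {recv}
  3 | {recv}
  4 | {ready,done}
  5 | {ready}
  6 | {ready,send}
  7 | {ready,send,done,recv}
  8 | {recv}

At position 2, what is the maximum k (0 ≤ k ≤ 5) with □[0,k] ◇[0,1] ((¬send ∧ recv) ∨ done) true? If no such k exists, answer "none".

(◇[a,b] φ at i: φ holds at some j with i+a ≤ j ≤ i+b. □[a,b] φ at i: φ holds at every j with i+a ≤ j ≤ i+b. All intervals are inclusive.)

2

◇[0,1] ((¬send ∧ recv) ∨ done) must hold from j=2 onward; find where it first fails.
  j=2: holds
  j=3: holds
  j=4: holds
  j=5: fails
Holds on [2,4], so largest k = 2.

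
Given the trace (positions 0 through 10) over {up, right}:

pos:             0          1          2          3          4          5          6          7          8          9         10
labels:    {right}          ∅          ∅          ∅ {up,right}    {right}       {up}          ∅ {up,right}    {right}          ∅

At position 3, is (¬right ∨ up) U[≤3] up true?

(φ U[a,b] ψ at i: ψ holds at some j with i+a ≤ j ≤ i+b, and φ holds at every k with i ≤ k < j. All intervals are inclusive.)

Need some j in [3,6] with up, and (¬right ∨ up) at every k in [3,j-1].
  j=3: up false.
  j=4: up holds; (¬right ∨ up) holds at every k in [3,3] → satisfied.

Yes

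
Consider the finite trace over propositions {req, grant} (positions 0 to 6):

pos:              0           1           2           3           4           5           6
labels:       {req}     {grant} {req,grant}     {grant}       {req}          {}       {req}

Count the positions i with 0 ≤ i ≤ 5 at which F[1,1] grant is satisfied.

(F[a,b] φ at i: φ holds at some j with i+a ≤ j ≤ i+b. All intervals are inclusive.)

Evaluate at each i in [0,5]:
  i=0: ✓ (witness j=1)
  i=1: ✓ (witness j=2)
  i=2: ✓ (witness j=3)
  i=3: ✗ (none in [4,4])
  i=4: ✗ (none in [5,5])
  i=5: ✗ (none in [6,6])
Positions where it holds: {0, 1, 2} → 3.

3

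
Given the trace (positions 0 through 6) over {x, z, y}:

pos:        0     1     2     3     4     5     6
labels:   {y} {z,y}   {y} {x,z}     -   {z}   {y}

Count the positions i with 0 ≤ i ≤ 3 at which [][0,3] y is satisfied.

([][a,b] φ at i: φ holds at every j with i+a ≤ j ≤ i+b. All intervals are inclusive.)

Evaluate at each i in [0,3]:
  i=0: ✗ (fails at j=3)
  i=1: ✗ (fails at j=3)
  i=2: ✗ (fails at j=3)
  i=3: ✗ (fails at j=3)
Positions where it holds: {} → 0.

0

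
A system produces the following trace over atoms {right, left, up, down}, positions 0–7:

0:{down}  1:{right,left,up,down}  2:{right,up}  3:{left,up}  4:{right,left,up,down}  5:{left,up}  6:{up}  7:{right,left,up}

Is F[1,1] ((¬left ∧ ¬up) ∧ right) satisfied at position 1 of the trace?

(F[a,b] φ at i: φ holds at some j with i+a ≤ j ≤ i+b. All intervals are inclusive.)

No

Check ((¬left ∧ ¬up) ∧ right) at each j in [2,2]:
  j=2: false
No position in the window satisfies it → formula fails.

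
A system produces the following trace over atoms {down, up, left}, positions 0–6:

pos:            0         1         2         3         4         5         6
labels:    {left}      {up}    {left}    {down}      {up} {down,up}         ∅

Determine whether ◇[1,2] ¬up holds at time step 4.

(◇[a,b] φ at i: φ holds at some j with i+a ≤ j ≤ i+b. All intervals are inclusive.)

Check ¬up at each j in [5,6]:
  j=5: false
  j=6: true
Found at j=6 → formula holds.

Holds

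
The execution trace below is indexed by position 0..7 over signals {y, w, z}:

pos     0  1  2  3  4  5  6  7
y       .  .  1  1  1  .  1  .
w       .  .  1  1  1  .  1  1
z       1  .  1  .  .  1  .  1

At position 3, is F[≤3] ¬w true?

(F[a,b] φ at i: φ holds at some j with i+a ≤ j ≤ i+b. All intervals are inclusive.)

True

Check ¬w at each j in [3,6]:
  j=3: false
  j=4: false
  j=5: true
  j=6: false
Found at j=5 → formula holds.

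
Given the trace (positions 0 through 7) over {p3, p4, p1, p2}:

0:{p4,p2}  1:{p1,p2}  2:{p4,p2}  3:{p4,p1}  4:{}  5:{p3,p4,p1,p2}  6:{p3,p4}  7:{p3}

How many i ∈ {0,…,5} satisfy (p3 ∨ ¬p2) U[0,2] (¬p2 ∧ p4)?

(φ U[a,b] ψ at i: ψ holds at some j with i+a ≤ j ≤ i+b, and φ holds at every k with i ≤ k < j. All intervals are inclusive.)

3

Evaluate at each i in [0,5]:
  i=0: ✗ (no rhs in [0,2])
  i=1: ✗ (lhs fails at k=1 before rhs at j=3)
  i=2: ✗ (lhs fails at k=2 before rhs at j=3)
  i=3: ✓ (rhs at j=3)
  i=4: ✓ (rhs at j=6; lhs holds on [4,5])
  i=5: ✓ (rhs at j=6; lhs holds on [5,5])
Positions where it holds: {3, 4, 5} → 3.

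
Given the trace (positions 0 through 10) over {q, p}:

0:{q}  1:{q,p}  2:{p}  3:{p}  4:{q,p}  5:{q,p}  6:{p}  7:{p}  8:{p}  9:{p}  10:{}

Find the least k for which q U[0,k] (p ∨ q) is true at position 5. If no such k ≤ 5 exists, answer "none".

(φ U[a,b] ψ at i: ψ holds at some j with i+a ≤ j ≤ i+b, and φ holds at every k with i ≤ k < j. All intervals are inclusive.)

0

Need earliest j ≥ 5 with (p ∨ q), and q at every k in [5,j-1].
  j=5: rhs holds (empty prefix). k = 0.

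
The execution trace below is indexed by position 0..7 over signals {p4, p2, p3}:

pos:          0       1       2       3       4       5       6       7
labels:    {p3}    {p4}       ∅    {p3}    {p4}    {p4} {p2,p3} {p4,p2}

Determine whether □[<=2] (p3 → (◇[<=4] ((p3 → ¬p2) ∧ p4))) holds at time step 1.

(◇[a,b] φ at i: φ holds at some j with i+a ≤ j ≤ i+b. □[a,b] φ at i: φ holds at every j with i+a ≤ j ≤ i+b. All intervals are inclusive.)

Holds

Check (p3 → (◇[<=4] ((p3 → ¬p2) ∧ p4))) at every j in [1,3]:
  j=1: antecedent false → ✓
  j=2: antecedent false → ✓
  j=3: antecedent true; consequent holds (witness at 4) → ✓
All positions satisfy it → formula holds.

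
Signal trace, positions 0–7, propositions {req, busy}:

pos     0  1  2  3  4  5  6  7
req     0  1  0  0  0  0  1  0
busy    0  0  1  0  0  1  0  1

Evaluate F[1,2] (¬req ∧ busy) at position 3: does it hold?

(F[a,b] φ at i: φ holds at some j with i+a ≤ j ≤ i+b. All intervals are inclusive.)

Check (¬req ∧ busy) at each j in [4,5]:
  j=4: false
  j=5: true
Found at j=5 → formula holds.

Yes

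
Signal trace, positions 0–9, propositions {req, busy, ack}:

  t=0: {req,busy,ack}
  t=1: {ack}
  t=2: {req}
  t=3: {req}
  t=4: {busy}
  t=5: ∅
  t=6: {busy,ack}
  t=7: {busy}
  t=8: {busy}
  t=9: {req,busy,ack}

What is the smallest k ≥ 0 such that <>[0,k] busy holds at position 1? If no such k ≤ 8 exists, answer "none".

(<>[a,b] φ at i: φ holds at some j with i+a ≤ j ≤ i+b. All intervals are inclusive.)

Scan j = 1,2,… for busy:
  j=1: fails
  j=2: fails
  j=3: fails
  j=4: holds
First hit at j=4, so smallest k = 4-1 = 3.

3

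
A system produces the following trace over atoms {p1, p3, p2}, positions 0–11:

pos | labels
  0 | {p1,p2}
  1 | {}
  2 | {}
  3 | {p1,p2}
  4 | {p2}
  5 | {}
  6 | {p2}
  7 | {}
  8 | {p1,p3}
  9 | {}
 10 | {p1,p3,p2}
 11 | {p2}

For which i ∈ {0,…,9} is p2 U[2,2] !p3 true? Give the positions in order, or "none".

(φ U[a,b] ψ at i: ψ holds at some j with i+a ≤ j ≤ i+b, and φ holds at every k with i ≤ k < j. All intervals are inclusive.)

Evaluate at each i in [0,9]:
  i=0: ✗ (lhs fails at k=1 before rhs at j=2)
  i=1: ✗ (lhs fails at k=1 before rhs at j=3)
  i=2: ✗ (lhs fails at k=2 before rhs at j=4)
  i=3: ✓ (rhs at j=5; lhs holds on [3,4])
  i=4: ✗ (lhs fails at k=5 before rhs at j=6)
  i=5: ✗ (lhs fails at k=5 before rhs at j=7)
  i=6: ✗ (no rhs in [8,8])
  i=7: ✗ (lhs fails at k=7 before rhs at j=9)
  i=8: ✗ (no rhs in [10,10])
  i=9: ✗ (lhs fails at k=9 before rhs at j=11)

3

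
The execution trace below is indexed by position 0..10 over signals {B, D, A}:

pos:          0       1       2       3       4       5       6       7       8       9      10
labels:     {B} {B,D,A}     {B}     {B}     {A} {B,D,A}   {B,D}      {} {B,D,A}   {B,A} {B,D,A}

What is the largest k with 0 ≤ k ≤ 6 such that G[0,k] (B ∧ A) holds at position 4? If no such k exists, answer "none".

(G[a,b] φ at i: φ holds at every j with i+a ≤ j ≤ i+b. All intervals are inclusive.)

(B ∧ A) must hold from j=4 onward; find where it first fails.
  j=4: fails → no k works.

none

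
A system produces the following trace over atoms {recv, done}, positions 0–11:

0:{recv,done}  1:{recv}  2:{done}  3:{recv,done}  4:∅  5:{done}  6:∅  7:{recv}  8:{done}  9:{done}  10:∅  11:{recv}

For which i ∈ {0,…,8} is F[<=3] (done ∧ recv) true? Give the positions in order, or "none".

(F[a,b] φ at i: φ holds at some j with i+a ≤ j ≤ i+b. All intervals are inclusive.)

Evaluate at each i in [0,8]:
  i=0: ✓ (witness j=0)
  i=1: ✓ (witness j=3)
  i=2: ✓ (witness j=3)
  i=3: ✓ (witness j=3)
  i=4: ✗ (none in [4,7])
  i=5: ✗ (none in [5,8])
  i=6: ✗ (none in [6,9])
  i=7: ✗ (none in [7,10])
  i=8: ✗ (none in [8,11])

0, 1, 2, 3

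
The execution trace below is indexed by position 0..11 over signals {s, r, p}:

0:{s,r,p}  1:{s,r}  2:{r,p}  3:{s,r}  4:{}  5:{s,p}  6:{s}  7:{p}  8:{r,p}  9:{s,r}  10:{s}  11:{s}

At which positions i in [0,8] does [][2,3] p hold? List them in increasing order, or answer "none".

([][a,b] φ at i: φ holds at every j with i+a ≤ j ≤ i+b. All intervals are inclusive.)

Evaluate at each i in [0,8]:
  i=0: ✗ (fails at j=3)
  i=1: ✗ (fails at j=3)
  i=2: ✗ (fails at j=4)
  i=3: ✗ (fails at j=6)
  i=4: ✗ (fails at j=6)
  i=5: ✓ (all of [7,8])
  i=6: ✗ (fails at j=9)
  i=7: ✗ (fails at j=9)
  i=8: ✗ (fails at j=10)

5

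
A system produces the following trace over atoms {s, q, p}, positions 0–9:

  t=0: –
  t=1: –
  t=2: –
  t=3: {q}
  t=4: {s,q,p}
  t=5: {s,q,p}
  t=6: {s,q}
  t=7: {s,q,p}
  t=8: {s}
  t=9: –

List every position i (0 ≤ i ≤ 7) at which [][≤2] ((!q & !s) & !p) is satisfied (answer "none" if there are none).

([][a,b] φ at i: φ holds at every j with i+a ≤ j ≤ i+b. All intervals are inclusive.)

Evaluate at each i in [0,7]:
  i=0: ✓ (all of [0,2])
  i=1: ✗ (fails at j=3)
  i=2: ✗ (fails at j=3)
  i=3: ✗ (fails at j=3)
  i=4: ✗ (fails at j=4)
  i=5: ✗ (fails at j=5)
  i=6: ✗ (fails at j=6)
  i=7: ✗ (fails at j=7)

0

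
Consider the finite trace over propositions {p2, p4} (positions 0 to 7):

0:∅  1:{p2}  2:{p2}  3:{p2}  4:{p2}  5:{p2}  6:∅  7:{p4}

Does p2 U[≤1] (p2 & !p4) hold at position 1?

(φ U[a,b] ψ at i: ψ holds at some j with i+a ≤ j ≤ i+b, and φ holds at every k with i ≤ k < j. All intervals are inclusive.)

True

Need some j in [1,2] with (p2 & !p4), and p2 at every k in [1,j-1].
  j=1: (p2 & !p4) holds; no prefix to check → satisfied.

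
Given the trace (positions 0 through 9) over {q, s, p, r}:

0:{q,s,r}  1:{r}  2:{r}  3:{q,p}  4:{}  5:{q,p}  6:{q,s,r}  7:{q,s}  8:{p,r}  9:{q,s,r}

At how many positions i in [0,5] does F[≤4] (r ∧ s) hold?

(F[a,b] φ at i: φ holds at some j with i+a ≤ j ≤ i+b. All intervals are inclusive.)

Evaluate at each i in [0,5]:
  i=0: ✓ (witness j=0)
  i=1: ✗ (none in [1,5])
  i=2: ✓ (witness j=6)
  i=3: ✓ (witness j=6)
  i=4: ✓ (witness j=6)
  i=5: ✓ (witness j=6)
Positions where it holds: {0, 2, 3, 4, 5} → 5.

5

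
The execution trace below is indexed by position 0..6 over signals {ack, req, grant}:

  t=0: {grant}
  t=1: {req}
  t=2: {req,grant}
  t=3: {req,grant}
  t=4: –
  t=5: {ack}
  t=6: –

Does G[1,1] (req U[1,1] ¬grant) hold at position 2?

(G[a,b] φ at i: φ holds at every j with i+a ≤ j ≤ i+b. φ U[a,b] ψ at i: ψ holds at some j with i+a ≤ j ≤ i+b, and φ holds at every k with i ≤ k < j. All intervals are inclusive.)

Check (req U[1,1] ¬grant) at every j in [3,3]:
  j=3: holds
All positions satisfy it → formula holds.

True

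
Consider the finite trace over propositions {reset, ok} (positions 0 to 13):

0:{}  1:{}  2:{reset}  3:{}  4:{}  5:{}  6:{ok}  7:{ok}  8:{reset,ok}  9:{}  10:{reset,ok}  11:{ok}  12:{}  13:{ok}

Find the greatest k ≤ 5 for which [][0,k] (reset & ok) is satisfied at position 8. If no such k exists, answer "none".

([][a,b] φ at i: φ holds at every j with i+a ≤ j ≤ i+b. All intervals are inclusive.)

(reset & ok) must hold from j=8 onward; find where it first fails.
  j=8: holds
  j=9: fails
Holds on [8,8], so largest k = 0.

0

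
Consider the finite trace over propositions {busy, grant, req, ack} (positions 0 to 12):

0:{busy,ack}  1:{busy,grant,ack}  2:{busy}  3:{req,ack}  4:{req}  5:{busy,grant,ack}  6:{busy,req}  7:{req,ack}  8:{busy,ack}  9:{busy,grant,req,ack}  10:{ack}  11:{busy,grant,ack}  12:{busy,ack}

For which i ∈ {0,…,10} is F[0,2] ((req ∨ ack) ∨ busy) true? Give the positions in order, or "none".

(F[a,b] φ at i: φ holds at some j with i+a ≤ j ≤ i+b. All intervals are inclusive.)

0, 1, 2, 3, 4, 5, 6, 7, 8, 9, 10

Evaluate at each i in [0,10]:
  i=0: ✓ (witness j=0)
  i=1: ✓ (witness j=1)
  i=2: ✓ (witness j=2)
  i=3: ✓ (witness j=3)
  i=4: ✓ (witness j=4)
  i=5: ✓ (witness j=5)
  i=6: ✓ (witness j=6)
  i=7: ✓ (witness j=7)
  i=8: ✓ (witness j=8)
  i=9: ✓ (witness j=9)
  i=10: ✓ (witness j=10)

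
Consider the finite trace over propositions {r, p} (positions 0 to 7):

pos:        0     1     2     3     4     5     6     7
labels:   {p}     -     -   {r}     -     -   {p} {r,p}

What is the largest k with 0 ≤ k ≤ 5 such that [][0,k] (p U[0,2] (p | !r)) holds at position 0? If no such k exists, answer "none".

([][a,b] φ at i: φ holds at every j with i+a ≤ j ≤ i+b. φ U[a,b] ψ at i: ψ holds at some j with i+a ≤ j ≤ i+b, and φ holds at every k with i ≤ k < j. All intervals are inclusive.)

(p U[0,2] (p | !r)) must hold from j=0 onward; find where it first fails.
  j=0: holds
  j=1: holds
  j=2: holds
  j=3: fails
Holds on [0,2], so largest k = 2.

2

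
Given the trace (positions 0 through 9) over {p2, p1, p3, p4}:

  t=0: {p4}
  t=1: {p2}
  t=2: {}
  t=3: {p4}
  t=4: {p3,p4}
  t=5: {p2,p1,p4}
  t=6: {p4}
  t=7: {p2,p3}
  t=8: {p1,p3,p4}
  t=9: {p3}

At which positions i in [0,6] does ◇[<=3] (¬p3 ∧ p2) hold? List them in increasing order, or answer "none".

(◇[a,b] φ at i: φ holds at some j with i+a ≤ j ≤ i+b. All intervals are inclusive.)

0, 1, 2, 3, 4, 5

Evaluate at each i in [0,6]:
  i=0: ✓ (witness j=1)
  i=1: ✓ (witness j=1)
  i=2: ✓ (witness j=5)
  i=3: ✓ (witness j=5)
  i=4: ✓ (witness j=5)
  i=5: ✓ (witness j=5)
  i=6: ✗ (none in [6,9])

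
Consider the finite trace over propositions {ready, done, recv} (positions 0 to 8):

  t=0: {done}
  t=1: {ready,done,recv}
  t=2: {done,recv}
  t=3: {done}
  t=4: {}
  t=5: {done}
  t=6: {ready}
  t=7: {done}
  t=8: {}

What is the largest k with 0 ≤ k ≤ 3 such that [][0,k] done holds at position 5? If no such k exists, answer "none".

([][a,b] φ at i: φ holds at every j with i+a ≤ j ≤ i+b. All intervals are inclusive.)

done must hold from j=5 onward; find where it first fails.
  j=5: holds
  j=6: fails
Holds on [5,5], so largest k = 0.

0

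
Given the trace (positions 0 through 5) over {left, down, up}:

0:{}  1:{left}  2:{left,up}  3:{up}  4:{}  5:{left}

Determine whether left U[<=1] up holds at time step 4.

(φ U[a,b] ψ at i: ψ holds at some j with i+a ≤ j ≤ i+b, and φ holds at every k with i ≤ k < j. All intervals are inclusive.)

Need some j in [4,5] with up, and left at every k in [4,j-1].
  j=4: up false.
  j=5: up false.
No j in the window works → until fails.

No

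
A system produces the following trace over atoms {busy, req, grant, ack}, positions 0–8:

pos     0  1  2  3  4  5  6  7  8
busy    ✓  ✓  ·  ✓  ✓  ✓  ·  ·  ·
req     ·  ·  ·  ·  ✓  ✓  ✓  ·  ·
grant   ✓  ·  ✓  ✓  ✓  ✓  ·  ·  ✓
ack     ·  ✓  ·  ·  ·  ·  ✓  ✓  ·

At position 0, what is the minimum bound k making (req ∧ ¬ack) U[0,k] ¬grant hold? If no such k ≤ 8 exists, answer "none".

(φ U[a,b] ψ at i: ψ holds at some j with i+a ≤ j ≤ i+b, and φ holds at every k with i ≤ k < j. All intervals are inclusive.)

none

Need earliest j ≥ 0 with ¬grant, and (req ∧ ¬ack) at every k in [0,j-1].
  j=0: rhs fails.
  j=1: rhs holds but lhs fails at k=0.
  j=2: rhs fails.
  j=3: rhs fails.
  j=4: rhs fails.
  j=5: rhs fails.
  j=6: rhs holds but lhs fails at k=0.
  j=7: rhs holds but lhs fails at k=0.
  j=8: rhs fails.
No witness within the range → none.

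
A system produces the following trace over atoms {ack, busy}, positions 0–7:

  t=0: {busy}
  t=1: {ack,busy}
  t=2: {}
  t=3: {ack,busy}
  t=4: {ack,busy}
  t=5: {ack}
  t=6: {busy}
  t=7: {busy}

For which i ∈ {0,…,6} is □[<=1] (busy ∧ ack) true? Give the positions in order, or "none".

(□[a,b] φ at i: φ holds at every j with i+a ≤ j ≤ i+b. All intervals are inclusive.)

Evaluate at each i in [0,6]:
  i=0: ✗ (fails at j=0)
  i=1: ✗ (fails at j=2)
  i=2: ✗ (fails at j=2)
  i=3: ✓ (all of [3,4])
  i=4: ✗ (fails at j=5)
  i=5: ✗ (fails at j=5)
  i=6: ✗ (fails at j=6)

3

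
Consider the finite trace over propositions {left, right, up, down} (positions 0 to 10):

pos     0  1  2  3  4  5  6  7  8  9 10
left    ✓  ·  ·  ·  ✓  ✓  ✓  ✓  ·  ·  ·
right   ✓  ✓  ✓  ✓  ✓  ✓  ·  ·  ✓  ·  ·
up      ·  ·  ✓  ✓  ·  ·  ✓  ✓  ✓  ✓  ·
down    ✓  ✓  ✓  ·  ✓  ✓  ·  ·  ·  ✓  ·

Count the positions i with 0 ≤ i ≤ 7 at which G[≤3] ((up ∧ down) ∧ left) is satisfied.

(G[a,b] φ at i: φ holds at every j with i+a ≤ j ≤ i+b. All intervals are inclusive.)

0

Evaluate at each i in [0,7]:
  i=0: ✗ (fails at j=0)
  i=1: ✗ (fails at j=1)
  i=2: ✗ (fails at j=2)
  i=3: ✗ (fails at j=3)
  i=4: ✗ (fails at j=4)
  i=5: ✗ (fails at j=5)
  i=6: ✗ (fails at j=6)
  i=7: ✗ (fails at j=7)
Positions where it holds: {} → 0.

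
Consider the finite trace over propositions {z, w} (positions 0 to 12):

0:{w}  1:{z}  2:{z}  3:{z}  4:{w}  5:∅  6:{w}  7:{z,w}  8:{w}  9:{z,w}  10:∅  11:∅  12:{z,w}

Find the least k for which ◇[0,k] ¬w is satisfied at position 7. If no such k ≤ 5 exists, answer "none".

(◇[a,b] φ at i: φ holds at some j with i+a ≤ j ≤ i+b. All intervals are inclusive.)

3

Scan j = 7,8,… for ¬w:
  j=7: fails
  j=8: fails
  j=9: fails
  j=10: holds
First hit at j=10, so smallest k = 10-7 = 3.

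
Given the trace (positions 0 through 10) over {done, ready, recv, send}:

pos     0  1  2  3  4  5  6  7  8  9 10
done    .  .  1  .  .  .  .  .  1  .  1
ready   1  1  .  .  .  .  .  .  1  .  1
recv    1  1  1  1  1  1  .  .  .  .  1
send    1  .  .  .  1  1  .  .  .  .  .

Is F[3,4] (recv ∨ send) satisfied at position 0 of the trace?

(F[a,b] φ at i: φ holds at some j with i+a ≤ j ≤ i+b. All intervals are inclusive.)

Holds

Check (recv ∨ send) at each j in [3,4]:
  j=3: true
  j=4: true
Found at j=3 → formula holds.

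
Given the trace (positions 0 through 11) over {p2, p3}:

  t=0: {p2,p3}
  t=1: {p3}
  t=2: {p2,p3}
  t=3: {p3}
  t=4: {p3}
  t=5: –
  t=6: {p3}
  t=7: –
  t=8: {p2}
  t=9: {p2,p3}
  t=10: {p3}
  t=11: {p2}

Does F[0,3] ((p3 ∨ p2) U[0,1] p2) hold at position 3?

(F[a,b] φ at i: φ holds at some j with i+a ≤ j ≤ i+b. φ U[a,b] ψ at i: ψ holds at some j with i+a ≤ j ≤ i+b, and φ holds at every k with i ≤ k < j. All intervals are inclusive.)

Check ((p3 ∨ p2) U[0,1] p2) at each j in [3,6]:
  j=3: fails
  j=4: fails
  j=5: fails
  j=6: fails
No position in the window satisfies it → formula fails.

Does not hold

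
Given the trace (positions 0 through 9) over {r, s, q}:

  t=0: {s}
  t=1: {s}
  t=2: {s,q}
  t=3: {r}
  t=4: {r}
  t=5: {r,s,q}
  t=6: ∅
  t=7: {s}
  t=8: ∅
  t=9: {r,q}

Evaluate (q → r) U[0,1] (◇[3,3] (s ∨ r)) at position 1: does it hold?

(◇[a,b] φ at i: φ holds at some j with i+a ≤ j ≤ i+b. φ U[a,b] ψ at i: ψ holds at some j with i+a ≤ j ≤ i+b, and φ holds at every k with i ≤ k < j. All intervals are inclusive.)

Yes

Need some j in [1,2] with ◇[3,3] (s ∨ r), and (q → r) at every k in [1,j-1].
  j=1: ◇[3,3] (s ∨ r) holds; no prefix to check → satisfied.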